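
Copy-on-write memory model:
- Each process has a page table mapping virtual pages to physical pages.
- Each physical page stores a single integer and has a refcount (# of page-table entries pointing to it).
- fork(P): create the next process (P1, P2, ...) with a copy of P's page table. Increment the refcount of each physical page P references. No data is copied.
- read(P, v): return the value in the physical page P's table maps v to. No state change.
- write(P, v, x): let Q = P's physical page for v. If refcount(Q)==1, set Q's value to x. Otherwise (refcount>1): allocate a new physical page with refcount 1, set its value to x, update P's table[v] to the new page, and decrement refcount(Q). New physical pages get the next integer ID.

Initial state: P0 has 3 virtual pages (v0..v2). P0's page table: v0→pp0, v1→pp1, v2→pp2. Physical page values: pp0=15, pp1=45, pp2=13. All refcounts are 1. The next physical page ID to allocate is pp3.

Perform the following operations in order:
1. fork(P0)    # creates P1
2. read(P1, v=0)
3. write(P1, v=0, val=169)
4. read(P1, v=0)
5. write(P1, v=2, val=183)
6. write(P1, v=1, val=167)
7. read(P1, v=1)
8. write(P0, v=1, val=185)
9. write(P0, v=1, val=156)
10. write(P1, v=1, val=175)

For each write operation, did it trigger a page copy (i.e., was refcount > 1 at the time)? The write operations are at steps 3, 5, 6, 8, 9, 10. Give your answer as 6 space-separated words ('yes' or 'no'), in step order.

Op 1: fork(P0) -> P1. 3 ppages; refcounts: pp0:2 pp1:2 pp2:2
Op 2: read(P1, v0) -> 15. No state change.
Op 3: write(P1, v0, 169). refcount(pp0)=2>1 -> COPY to pp3. 4 ppages; refcounts: pp0:1 pp1:2 pp2:2 pp3:1
Op 4: read(P1, v0) -> 169. No state change.
Op 5: write(P1, v2, 183). refcount(pp2)=2>1 -> COPY to pp4. 5 ppages; refcounts: pp0:1 pp1:2 pp2:1 pp3:1 pp4:1
Op 6: write(P1, v1, 167). refcount(pp1)=2>1 -> COPY to pp5. 6 ppages; refcounts: pp0:1 pp1:1 pp2:1 pp3:1 pp4:1 pp5:1
Op 7: read(P1, v1) -> 167. No state change.
Op 8: write(P0, v1, 185). refcount(pp1)=1 -> write in place. 6 ppages; refcounts: pp0:1 pp1:1 pp2:1 pp3:1 pp4:1 pp5:1
Op 9: write(P0, v1, 156). refcount(pp1)=1 -> write in place. 6 ppages; refcounts: pp0:1 pp1:1 pp2:1 pp3:1 pp4:1 pp5:1
Op 10: write(P1, v1, 175). refcount(pp5)=1 -> write in place. 6 ppages; refcounts: pp0:1 pp1:1 pp2:1 pp3:1 pp4:1 pp5:1

yes yes yes no no no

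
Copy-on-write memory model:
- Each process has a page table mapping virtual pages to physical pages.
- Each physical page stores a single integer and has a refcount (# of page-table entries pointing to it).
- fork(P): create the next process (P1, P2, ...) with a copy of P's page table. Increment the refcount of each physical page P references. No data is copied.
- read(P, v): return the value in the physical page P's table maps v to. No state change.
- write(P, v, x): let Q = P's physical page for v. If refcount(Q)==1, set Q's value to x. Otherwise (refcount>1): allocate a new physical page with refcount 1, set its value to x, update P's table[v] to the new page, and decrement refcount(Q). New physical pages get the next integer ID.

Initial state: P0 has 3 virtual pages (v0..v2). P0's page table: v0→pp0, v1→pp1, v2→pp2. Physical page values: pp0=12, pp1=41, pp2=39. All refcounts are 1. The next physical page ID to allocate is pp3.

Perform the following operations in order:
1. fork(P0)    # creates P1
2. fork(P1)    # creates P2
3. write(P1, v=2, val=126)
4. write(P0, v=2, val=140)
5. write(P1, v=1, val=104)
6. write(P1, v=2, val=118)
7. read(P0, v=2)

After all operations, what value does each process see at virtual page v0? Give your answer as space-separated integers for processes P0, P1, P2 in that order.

Op 1: fork(P0) -> P1. 3 ppages; refcounts: pp0:2 pp1:2 pp2:2
Op 2: fork(P1) -> P2. 3 ppages; refcounts: pp0:3 pp1:3 pp2:3
Op 3: write(P1, v2, 126). refcount(pp2)=3>1 -> COPY to pp3. 4 ppages; refcounts: pp0:3 pp1:3 pp2:2 pp3:1
Op 4: write(P0, v2, 140). refcount(pp2)=2>1 -> COPY to pp4. 5 ppages; refcounts: pp0:3 pp1:3 pp2:1 pp3:1 pp4:1
Op 5: write(P1, v1, 104). refcount(pp1)=3>1 -> COPY to pp5. 6 ppages; refcounts: pp0:3 pp1:2 pp2:1 pp3:1 pp4:1 pp5:1
Op 6: write(P1, v2, 118). refcount(pp3)=1 -> write in place. 6 ppages; refcounts: pp0:3 pp1:2 pp2:1 pp3:1 pp4:1 pp5:1
Op 7: read(P0, v2) -> 140. No state change.
P0: v0 -> pp0 = 12
P1: v0 -> pp0 = 12
P2: v0 -> pp0 = 12

Answer: 12 12 12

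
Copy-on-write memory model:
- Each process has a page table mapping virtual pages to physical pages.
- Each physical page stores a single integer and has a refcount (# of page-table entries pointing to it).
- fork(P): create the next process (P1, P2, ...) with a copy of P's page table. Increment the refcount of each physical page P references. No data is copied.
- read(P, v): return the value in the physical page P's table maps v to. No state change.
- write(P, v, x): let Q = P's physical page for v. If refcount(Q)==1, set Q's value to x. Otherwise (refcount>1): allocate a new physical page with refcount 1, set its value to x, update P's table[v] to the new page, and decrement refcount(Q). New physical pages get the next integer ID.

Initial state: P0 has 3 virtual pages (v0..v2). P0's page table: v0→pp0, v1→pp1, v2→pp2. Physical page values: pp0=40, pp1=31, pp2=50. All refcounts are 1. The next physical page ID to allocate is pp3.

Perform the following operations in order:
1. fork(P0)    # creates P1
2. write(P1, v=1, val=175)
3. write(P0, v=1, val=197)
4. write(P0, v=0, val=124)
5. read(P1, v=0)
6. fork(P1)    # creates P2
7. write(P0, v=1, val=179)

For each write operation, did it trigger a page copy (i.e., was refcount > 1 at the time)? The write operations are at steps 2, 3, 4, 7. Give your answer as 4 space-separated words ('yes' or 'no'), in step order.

Op 1: fork(P0) -> P1. 3 ppages; refcounts: pp0:2 pp1:2 pp2:2
Op 2: write(P1, v1, 175). refcount(pp1)=2>1 -> COPY to pp3. 4 ppages; refcounts: pp0:2 pp1:1 pp2:2 pp3:1
Op 3: write(P0, v1, 197). refcount(pp1)=1 -> write in place. 4 ppages; refcounts: pp0:2 pp1:1 pp2:2 pp3:1
Op 4: write(P0, v0, 124). refcount(pp0)=2>1 -> COPY to pp4. 5 ppages; refcounts: pp0:1 pp1:1 pp2:2 pp3:1 pp4:1
Op 5: read(P1, v0) -> 40. No state change.
Op 6: fork(P1) -> P2. 5 ppages; refcounts: pp0:2 pp1:1 pp2:3 pp3:2 pp4:1
Op 7: write(P0, v1, 179). refcount(pp1)=1 -> write in place. 5 ppages; refcounts: pp0:2 pp1:1 pp2:3 pp3:2 pp4:1

yes no yes no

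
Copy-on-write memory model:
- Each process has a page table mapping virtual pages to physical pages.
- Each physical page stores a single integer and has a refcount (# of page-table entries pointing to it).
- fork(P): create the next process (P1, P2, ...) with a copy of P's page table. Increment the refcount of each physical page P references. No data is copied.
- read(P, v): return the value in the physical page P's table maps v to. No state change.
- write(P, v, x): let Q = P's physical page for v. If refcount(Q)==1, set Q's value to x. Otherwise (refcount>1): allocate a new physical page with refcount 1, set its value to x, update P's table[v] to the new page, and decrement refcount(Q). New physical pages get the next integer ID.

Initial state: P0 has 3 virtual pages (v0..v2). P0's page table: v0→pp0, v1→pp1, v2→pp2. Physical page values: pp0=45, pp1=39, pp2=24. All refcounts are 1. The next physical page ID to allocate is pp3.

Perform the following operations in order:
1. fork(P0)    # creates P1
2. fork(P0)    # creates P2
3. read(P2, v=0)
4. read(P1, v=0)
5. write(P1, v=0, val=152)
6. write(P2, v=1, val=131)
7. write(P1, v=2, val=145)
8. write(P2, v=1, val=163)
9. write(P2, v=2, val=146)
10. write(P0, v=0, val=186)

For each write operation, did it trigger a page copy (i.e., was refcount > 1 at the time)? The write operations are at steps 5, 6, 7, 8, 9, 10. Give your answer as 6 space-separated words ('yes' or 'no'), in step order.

Op 1: fork(P0) -> P1. 3 ppages; refcounts: pp0:2 pp1:2 pp2:2
Op 2: fork(P0) -> P2. 3 ppages; refcounts: pp0:3 pp1:3 pp2:3
Op 3: read(P2, v0) -> 45. No state change.
Op 4: read(P1, v0) -> 45. No state change.
Op 5: write(P1, v0, 152). refcount(pp0)=3>1 -> COPY to pp3. 4 ppages; refcounts: pp0:2 pp1:3 pp2:3 pp3:1
Op 6: write(P2, v1, 131). refcount(pp1)=3>1 -> COPY to pp4. 5 ppages; refcounts: pp0:2 pp1:2 pp2:3 pp3:1 pp4:1
Op 7: write(P1, v2, 145). refcount(pp2)=3>1 -> COPY to pp5. 6 ppages; refcounts: pp0:2 pp1:2 pp2:2 pp3:1 pp4:1 pp5:1
Op 8: write(P2, v1, 163). refcount(pp4)=1 -> write in place. 6 ppages; refcounts: pp0:2 pp1:2 pp2:2 pp3:1 pp4:1 pp5:1
Op 9: write(P2, v2, 146). refcount(pp2)=2>1 -> COPY to pp6. 7 ppages; refcounts: pp0:2 pp1:2 pp2:1 pp3:1 pp4:1 pp5:1 pp6:1
Op 10: write(P0, v0, 186). refcount(pp0)=2>1 -> COPY to pp7. 8 ppages; refcounts: pp0:1 pp1:2 pp2:1 pp3:1 pp4:1 pp5:1 pp6:1 pp7:1

yes yes yes no yes yes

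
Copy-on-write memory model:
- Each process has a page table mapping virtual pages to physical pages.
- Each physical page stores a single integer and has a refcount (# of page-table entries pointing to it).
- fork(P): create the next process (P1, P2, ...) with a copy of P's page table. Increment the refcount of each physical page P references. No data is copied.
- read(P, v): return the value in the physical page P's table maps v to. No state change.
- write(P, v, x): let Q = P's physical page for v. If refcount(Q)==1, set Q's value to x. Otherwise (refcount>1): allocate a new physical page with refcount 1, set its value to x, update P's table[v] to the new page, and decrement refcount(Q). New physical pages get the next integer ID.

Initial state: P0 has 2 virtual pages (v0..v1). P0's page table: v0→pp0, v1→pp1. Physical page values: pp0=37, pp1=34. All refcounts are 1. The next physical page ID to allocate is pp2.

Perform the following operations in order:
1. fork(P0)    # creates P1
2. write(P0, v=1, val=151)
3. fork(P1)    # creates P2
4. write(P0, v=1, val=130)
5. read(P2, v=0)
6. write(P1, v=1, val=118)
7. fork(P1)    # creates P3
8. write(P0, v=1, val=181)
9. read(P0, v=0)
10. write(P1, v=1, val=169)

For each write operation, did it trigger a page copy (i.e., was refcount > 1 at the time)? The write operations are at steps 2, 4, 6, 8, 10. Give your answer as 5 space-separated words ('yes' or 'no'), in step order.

Op 1: fork(P0) -> P1. 2 ppages; refcounts: pp0:2 pp1:2
Op 2: write(P0, v1, 151). refcount(pp1)=2>1 -> COPY to pp2. 3 ppages; refcounts: pp0:2 pp1:1 pp2:1
Op 3: fork(P1) -> P2. 3 ppages; refcounts: pp0:3 pp1:2 pp2:1
Op 4: write(P0, v1, 130). refcount(pp2)=1 -> write in place. 3 ppages; refcounts: pp0:3 pp1:2 pp2:1
Op 5: read(P2, v0) -> 37. No state change.
Op 6: write(P1, v1, 118). refcount(pp1)=2>1 -> COPY to pp3. 4 ppages; refcounts: pp0:3 pp1:1 pp2:1 pp3:1
Op 7: fork(P1) -> P3. 4 ppages; refcounts: pp0:4 pp1:1 pp2:1 pp3:2
Op 8: write(P0, v1, 181). refcount(pp2)=1 -> write in place. 4 ppages; refcounts: pp0:4 pp1:1 pp2:1 pp3:2
Op 9: read(P0, v0) -> 37. No state change.
Op 10: write(P1, v1, 169). refcount(pp3)=2>1 -> COPY to pp4. 5 ppages; refcounts: pp0:4 pp1:1 pp2:1 pp3:1 pp4:1

yes no yes no yes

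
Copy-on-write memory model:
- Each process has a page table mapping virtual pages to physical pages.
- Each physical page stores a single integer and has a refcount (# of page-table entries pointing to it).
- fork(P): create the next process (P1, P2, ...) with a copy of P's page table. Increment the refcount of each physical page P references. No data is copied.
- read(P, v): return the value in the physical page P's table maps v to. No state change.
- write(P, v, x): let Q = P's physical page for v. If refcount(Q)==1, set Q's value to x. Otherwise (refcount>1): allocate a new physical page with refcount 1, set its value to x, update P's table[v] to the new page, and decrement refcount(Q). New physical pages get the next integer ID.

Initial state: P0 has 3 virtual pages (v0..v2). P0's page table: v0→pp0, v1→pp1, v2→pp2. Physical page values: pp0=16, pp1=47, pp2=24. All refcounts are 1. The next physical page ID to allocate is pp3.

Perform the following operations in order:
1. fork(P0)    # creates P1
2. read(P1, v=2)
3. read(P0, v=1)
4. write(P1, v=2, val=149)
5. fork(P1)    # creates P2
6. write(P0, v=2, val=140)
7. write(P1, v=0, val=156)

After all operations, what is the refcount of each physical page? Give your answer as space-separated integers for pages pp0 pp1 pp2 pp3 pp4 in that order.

Answer: 2 3 1 2 1

Derivation:
Op 1: fork(P0) -> P1. 3 ppages; refcounts: pp0:2 pp1:2 pp2:2
Op 2: read(P1, v2) -> 24. No state change.
Op 3: read(P0, v1) -> 47. No state change.
Op 4: write(P1, v2, 149). refcount(pp2)=2>1 -> COPY to pp3. 4 ppages; refcounts: pp0:2 pp1:2 pp2:1 pp3:1
Op 5: fork(P1) -> P2. 4 ppages; refcounts: pp0:3 pp1:3 pp2:1 pp3:2
Op 6: write(P0, v2, 140). refcount(pp2)=1 -> write in place. 4 ppages; refcounts: pp0:3 pp1:3 pp2:1 pp3:2
Op 7: write(P1, v0, 156). refcount(pp0)=3>1 -> COPY to pp4. 5 ppages; refcounts: pp0:2 pp1:3 pp2:1 pp3:2 pp4:1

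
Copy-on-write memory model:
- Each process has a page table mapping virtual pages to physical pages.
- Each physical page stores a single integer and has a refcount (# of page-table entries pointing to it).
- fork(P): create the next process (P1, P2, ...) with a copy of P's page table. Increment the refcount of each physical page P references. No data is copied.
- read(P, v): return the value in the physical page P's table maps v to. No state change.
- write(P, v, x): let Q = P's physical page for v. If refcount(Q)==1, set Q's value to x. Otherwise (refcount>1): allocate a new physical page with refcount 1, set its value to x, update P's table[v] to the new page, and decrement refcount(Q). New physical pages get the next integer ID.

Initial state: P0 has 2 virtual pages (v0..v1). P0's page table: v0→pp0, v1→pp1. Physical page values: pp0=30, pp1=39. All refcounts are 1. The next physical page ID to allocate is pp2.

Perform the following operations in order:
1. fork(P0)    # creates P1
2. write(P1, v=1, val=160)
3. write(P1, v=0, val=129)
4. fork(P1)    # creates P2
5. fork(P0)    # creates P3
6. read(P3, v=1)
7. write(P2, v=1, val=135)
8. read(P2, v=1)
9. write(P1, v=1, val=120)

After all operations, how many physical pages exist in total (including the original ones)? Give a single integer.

Op 1: fork(P0) -> P1. 2 ppages; refcounts: pp0:2 pp1:2
Op 2: write(P1, v1, 160). refcount(pp1)=2>1 -> COPY to pp2. 3 ppages; refcounts: pp0:2 pp1:1 pp2:1
Op 3: write(P1, v0, 129). refcount(pp0)=2>1 -> COPY to pp3. 4 ppages; refcounts: pp0:1 pp1:1 pp2:1 pp3:1
Op 4: fork(P1) -> P2. 4 ppages; refcounts: pp0:1 pp1:1 pp2:2 pp3:2
Op 5: fork(P0) -> P3. 4 ppages; refcounts: pp0:2 pp1:2 pp2:2 pp3:2
Op 6: read(P3, v1) -> 39. No state change.
Op 7: write(P2, v1, 135). refcount(pp2)=2>1 -> COPY to pp4. 5 ppages; refcounts: pp0:2 pp1:2 pp2:1 pp3:2 pp4:1
Op 8: read(P2, v1) -> 135. No state change.
Op 9: write(P1, v1, 120). refcount(pp2)=1 -> write in place. 5 ppages; refcounts: pp0:2 pp1:2 pp2:1 pp3:2 pp4:1

Answer: 5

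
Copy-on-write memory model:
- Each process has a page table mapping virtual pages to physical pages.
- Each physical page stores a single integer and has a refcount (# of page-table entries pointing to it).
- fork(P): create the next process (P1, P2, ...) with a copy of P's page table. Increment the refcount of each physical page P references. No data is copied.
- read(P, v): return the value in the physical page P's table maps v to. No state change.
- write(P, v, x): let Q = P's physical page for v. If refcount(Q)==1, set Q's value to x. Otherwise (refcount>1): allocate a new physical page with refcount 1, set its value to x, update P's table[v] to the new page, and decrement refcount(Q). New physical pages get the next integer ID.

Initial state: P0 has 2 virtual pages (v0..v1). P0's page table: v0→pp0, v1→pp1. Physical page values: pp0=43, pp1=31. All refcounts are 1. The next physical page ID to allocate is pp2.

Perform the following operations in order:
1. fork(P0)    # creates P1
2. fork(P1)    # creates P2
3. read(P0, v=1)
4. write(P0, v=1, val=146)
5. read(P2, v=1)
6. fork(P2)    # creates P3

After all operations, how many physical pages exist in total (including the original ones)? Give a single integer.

Op 1: fork(P0) -> P1. 2 ppages; refcounts: pp0:2 pp1:2
Op 2: fork(P1) -> P2. 2 ppages; refcounts: pp0:3 pp1:3
Op 3: read(P0, v1) -> 31. No state change.
Op 4: write(P0, v1, 146). refcount(pp1)=3>1 -> COPY to pp2. 3 ppages; refcounts: pp0:3 pp1:2 pp2:1
Op 5: read(P2, v1) -> 31. No state change.
Op 6: fork(P2) -> P3. 3 ppages; refcounts: pp0:4 pp1:3 pp2:1

Answer: 3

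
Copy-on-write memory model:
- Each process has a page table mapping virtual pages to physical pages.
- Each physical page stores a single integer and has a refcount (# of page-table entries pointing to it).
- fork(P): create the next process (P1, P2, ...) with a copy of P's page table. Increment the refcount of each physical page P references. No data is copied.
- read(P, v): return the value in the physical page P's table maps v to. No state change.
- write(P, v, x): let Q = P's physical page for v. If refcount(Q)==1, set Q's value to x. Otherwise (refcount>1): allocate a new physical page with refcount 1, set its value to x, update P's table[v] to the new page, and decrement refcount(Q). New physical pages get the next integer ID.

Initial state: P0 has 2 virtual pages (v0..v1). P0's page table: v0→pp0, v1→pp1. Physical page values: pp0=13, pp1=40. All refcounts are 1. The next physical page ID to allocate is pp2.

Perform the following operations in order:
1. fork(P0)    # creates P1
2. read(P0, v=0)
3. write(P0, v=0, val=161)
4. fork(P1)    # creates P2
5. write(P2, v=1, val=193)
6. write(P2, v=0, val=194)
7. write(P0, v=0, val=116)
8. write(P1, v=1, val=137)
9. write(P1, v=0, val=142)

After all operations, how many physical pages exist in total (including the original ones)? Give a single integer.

Answer: 6

Derivation:
Op 1: fork(P0) -> P1. 2 ppages; refcounts: pp0:2 pp1:2
Op 2: read(P0, v0) -> 13. No state change.
Op 3: write(P0, v0, 161). refcount(pp0)=2>1 -> COPY to pp2. 3 ppages; refcounts: pp0:1 pp1:2 pp2:1
Op 4: fork(P1) -> P2. 3 ppages; refcounts: pp0:2 pp1:3 pp2:1
Op 5: write(P2, v1, 193). refcount(pp1)=3>1 -> COPY to pp3. 4 ppages; refcounts: pp0:2 pp1:2 pp2:1 pp3:1
Op 6: write(P2, v0, 194). refcount(pp0)=2>1 -> COPY to pp4. 5 ppages; refcounts: pp0:1 pp1:2 pp2:1 pp3:1 pp4:1
Op 7: write(P0, v0, 116). refcount(pp2)=1 -> write in place. 5 ppages; refcounts: pp0:1 pp1:2 pp2:1 pp3:1 pp4:1
Op 8: write(P1, v1, 137). refcount(pp1)=2>1 -> COPY to pp5. 6 ppages; refcounts: pp0:1 pp1:1 pp2:1 pp3:1 pp4:1 pp5:1
Op 9: write(P1, v0, 142). refcount(pp0)=1 -> write in place. 6 ppages; refcounts: pp0:1 pp1:1 pp2:1 pp3:1 pp4:1 pp5:1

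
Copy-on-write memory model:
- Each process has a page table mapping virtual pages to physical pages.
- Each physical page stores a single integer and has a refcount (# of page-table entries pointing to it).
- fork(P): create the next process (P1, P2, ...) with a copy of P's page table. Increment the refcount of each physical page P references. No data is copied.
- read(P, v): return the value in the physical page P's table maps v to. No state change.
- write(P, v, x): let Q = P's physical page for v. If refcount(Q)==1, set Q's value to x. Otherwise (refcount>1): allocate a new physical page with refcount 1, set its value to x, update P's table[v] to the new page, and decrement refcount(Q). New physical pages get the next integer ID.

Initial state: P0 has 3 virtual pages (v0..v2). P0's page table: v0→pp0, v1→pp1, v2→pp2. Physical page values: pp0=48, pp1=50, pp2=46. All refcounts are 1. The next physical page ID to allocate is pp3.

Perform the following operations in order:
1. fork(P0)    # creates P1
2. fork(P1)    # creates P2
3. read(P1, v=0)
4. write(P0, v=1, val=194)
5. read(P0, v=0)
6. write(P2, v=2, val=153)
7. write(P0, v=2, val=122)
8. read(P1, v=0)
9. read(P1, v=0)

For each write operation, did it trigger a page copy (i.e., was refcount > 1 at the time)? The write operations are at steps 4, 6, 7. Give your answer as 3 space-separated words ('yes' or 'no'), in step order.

Op 1: fork(P0) -> P1. 3 ppages; refcounts: pp0:2 pp1:2 pp2:2
Op 2: fork(P1) -> P2. 3 ppages; refcounts: pp0:3 pp1:3 pp2:3
Op 3: read(P1, v0) -> 48. No state change.
Op 4: write(P0, v1, 194). refcount(pp1)=3>1 -> COPY to pp3. 4 ppages; refcounts: pp0:3 pp1:2 pp2:3 pp3:1
Op 5: read(P0, v0) -> 48. No state change.
Op 6: write(P2, v2, 153). refcount(pp2)=3>1 -> COPY to pp4. 5 ppages; refcounts: pp0:3 pp1:2 pp2:2 pp3:1 pp4:1
Op 7: write(P0, v2, 122). refcount(pp2)=2>1 -> COPY to pp5. 6 ppages; refcounts: pp0:3 pp1:2 pp2:1 pp3:1 pp4:1 pp5:1
Op 8: read(P1, v0) -> 48. No state change.
Op 9: read(P1, v0) -> 48. No state change.

yes yes yes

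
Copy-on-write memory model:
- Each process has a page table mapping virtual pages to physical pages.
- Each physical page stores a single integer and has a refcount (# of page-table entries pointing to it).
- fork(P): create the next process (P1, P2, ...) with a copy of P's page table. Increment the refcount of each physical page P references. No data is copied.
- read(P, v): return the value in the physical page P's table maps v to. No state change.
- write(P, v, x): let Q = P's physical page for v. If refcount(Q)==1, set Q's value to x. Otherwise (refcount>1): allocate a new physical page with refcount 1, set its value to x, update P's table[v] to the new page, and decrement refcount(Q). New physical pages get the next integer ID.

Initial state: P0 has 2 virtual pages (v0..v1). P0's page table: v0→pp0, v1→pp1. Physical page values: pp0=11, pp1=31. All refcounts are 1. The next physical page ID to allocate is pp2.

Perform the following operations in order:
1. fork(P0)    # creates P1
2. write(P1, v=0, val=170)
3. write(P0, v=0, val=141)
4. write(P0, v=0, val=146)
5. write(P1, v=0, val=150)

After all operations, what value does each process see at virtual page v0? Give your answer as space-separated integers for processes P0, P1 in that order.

Op 1: fork(P0) -> P1. 2 ppages; refcounts: pp0:2 pp1:2
Op 2: write(P1, v0, 170). refcount(pp0)=2>1 -> COPY to pp2. 3 ppages; refcounts: pp0:1 pp1:2 pp2:1
Op 3: write(P0, v0, 141). refcount(pp0)=1 -> write in place. 3 ppages; refcounts: pp0:1 pp1:2 pp2:1
Op 4: write(P0, v0, 146). refcount(pp0)=1 -> write in place. 3 ppages; refcounts: pp0:1 pp1:2 pp2:1
Op 5: write(P1, v0, 150). refcount(pp2)=1 -> write in place. 3 ppages; refcounts: pp0:1 pp1:2 pp2:1
P0: v0 -> pp0 = 146
P1: v0 -> pp2 = 150

Answer: 146 150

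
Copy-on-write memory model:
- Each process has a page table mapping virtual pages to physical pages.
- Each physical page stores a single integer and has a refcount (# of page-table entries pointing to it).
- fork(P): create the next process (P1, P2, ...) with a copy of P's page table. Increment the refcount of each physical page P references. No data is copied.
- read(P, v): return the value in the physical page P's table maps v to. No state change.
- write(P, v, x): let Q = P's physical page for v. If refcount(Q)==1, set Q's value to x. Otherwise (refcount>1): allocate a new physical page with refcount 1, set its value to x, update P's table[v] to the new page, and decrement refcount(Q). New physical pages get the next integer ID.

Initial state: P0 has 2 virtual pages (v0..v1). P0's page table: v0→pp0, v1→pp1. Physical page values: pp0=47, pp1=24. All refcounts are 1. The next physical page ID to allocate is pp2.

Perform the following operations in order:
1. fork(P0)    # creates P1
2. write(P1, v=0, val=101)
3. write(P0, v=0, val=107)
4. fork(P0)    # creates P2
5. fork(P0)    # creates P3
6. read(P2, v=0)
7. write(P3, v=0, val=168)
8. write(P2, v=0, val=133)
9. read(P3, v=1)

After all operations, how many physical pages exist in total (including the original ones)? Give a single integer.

Answer: 5

Derivation:
Op 1: fork(P0) -> P1. 2 ppages; refcounts: pp0:2 pp1:2
Op 2: write(P1, v0, 101). refcount(pp0)=2>1 -> COPY to pp2. 3 ppages; refcounts: pp0:1 pp1:2 pp2:1
Op 3: write(P0, v0, 107). refcount(pp0)=1 -> write in place. 3 ppages; refcounts: pp0:1 pp1:2 pp2:1
Op 4: fork(P0) -> P2. 3 ppages; refcounts: pp0:2 pp1:3 pp2:1
Op 5: fork(P0) -> P3. 3 ppages; refcounts: pp0:3 pp1:4 pp2:1
Op 6: read(P2, v0) -> 107. No state change.
Op 7: write(P3, v0, 168). refcount(pp0)=3>1 -> COPY to pp3. 4 ppages; refcounts: pp0:2 pp1:4 pp2:1 pp3:1
Op 8: write(P2, v0, 133). refcount(pp0)=2>1 -> COPY to pp4. 5 ppages; refcounts: pp0:1 pp1:4 pp2:1 pp3:1 pp4:1
Op 9: read(P3, v1) -> 24. No state change.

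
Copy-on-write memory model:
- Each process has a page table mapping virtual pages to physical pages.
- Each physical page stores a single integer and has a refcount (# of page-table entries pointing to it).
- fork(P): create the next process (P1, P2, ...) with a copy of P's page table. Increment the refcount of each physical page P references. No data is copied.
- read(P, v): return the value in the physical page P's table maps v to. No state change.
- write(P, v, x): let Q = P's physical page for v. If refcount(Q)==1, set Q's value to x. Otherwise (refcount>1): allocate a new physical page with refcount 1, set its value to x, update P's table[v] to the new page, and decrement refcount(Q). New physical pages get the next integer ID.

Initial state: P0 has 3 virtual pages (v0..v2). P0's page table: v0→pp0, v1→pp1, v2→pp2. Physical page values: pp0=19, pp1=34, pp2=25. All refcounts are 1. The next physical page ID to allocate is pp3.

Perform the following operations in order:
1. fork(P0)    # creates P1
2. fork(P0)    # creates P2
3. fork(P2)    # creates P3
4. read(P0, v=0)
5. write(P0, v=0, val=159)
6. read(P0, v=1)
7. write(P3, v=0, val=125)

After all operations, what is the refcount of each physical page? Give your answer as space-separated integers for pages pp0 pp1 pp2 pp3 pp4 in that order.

Answer: 2 4 4 1 1

Derivation:
Op 1: fork(P0) -> P1. 3 ppages; refcounts: pp0:2 pp1:2 pp2:2
Op 2: fork(P0) -> P2. 3 ppages; refcounts: pp0:3 pp1:3 pp2:3
Op 3: fork(P2) -> P3. 3 ppages; refcounts: pp0:4 pp1:4 pp2:4
Op 4: read(P0, v0) -> 19. No state change.
Op 5: write(P0, v0, 159). refcount(pp0)=4>1 -> COPY to pp3. 4 ppages; refcounts: pp0:3 pp1:4 pp2:4 pp3:1
Op 6: read(P0, v1) -> 34. No state change.
Op 7: write(P3, v0, 125). refcount(pp0)=3>1 -> COPY to pp4. 5 ppages; refcounts: pp0:2 pp1:4 pp2:4 pp3:1 pp4:1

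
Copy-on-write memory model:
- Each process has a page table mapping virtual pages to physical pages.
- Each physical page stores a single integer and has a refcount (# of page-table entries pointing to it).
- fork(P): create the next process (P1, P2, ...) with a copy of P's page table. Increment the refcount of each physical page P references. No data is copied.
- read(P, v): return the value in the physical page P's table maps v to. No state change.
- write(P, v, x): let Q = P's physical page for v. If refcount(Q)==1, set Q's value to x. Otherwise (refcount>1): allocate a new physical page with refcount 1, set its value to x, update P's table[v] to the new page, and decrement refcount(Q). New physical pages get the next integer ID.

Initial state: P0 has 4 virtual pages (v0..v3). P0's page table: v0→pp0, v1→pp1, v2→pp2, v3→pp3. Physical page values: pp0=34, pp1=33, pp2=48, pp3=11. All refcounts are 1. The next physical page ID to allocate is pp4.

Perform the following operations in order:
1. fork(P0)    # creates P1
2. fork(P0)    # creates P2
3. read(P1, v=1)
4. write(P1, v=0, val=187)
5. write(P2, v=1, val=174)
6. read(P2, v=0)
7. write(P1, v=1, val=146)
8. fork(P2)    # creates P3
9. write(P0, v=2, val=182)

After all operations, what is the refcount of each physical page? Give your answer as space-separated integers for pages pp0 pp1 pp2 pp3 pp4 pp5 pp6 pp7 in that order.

Answer: 3 1 3 4 1 2 1 1

Derivation:
Op 1: fork(P0) -> P1. 4 ppages; refcounts: pp0:2 pp1:2 pp2:2 pp3:2
Op 2: fork(P0) -> P2. 4 ppages; refcounts: pp0:3 pp1:3 pp2:3 pp3:3
Op 3: read(P1, v1) -> 33. No state change.
Op 4: write(P1, v0, 187). refcount(pp0)=3>1 -> COPY to pp4. 5 ppages; refcounts: pp0:2 pp1:3 pp2:3 pp3:3 pp4:1
Op 5: write(P2, v1, 174). refcount(pp1)=3>1 -> COPY to pp5. 6 ppages; refcounts: pp0:2 pp1:2 pp2:3 pp3:3 pp4:1 pp5:1
Op 6: read(P2, v0) -> 34. No state change.
Op 7: write(P1, v1, 146). refcount(pp1)=2>1 -> COPY to pp6. 7 ppages; refcounts: pp0:2 pp1:1 pp2:3 pp3:3 pp4:1 pp5:1 pp6:1
Op 8: fork(P2) -> P3. 7 ppages; refcounts: pp0:3 pp1:1 pp2:4 pp3:4 pp4:1 pp5:2 pp6:1
Op 9: write(P0, v2, 182). refcount(pp2)=4>1 -> COPY to pp7. 8 ppages; refcounts: pp0:3 pp1:1 pp2:3 pp3:4 pp4:1 pp5:2 pp6:1 pp7:1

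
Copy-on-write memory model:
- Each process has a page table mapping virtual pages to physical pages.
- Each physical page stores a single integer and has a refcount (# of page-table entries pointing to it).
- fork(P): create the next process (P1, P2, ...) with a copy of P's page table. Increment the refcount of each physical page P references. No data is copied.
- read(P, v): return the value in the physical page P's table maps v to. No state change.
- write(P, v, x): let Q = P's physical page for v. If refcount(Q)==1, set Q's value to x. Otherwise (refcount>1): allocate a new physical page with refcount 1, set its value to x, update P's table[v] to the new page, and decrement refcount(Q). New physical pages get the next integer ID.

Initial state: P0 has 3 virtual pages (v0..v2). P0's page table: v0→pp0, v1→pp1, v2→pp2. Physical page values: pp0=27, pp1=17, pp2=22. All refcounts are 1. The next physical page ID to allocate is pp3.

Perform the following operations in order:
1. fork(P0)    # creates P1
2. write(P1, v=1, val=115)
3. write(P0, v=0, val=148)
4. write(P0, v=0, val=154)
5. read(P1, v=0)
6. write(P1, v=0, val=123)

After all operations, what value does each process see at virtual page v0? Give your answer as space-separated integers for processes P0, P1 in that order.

Op 1: fork(P0) -> P1. 3 ppages; refcounts: pp0:2 pp1:2 pp2:2
Op 2: write(P1, v1, 115). refcount(pp1)=2>1 -> COPY to pp3. 4 ppages; refcounts: pp0:2 pp1:1 pp2:2 pp3:1
Op 3: write(P0, v0, 148). refcount(pp0)=2>1 -> COPY to pp4. 5 ppages; refcounts: pp0:1 pp1:1 pp2:2 pp3:1 pp4:1
Op 4: write(P0, v0, 154). refcount(pp4)=1 -> write in place. 5 ppages; refcounts: pp0:1 pp1:1 pp2:2 pp3:1 pp4:1
Op 5: read(P1, v0) -> 27. No state change.
Op 6: write(P1, v0, 123). refcount(pp0)=1 -> write in place. 5 ppages; refcounts: pp0:1 pp1:1 pp2:2 pp3:1 pp4:1
P0: v0 -> pp4 = 154
P1: v0 -> pp0 = 123

Answer: 154 123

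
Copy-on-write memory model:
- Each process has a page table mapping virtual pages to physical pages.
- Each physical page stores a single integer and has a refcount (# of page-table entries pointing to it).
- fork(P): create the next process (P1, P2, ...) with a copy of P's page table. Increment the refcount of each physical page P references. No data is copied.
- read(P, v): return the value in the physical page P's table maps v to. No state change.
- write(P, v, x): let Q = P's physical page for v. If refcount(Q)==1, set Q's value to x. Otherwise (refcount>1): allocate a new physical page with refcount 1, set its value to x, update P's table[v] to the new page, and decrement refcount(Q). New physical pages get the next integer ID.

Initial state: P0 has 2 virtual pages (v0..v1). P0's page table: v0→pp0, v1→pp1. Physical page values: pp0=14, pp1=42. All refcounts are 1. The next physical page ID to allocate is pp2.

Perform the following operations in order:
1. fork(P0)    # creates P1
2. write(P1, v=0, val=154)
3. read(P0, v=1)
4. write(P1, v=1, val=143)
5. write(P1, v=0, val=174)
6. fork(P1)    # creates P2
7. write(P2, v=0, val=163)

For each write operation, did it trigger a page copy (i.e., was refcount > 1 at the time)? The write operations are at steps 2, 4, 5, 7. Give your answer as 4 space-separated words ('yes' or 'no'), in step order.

Op 1: fork(P0) -> P1. 2 ppages; refcounts: pp0:2 pp1:2
Op 2: write(P1, v0, 154). refcount(pp0)=2>1 -> COPY to pp2. 3 ppages; refcounts: pp0:1 pp1:2 pp2:1
Op 3: read(P0, v1) -> 42. No state change.
Op 4: write(P1, v1, 143). refcount(pp1)=2>1 -> COPY to pp3. 4 ppages; refcounts: pp0:1 pp1:1 pp2:1 pp3:1
Op 5: write(P1, v0, 174). refcount(pp2)=1 -> write in place. 4 ppages; refcounts: pp0:1 pp1:1 pp2:1 pp3:1
Op 6: fork(P1) -> P2. 4 ppages; refcounts: pp0:1 pp1:1 pp2:2 pp3:2
Op 7: write(P2, v0, 163). refcount(pp2)=2>1 -> COPY to pp4. 5 ppages; refcounts: pp0:1 pp1:1 pp2:1 pp3:2 pp4:1

yes yes no yes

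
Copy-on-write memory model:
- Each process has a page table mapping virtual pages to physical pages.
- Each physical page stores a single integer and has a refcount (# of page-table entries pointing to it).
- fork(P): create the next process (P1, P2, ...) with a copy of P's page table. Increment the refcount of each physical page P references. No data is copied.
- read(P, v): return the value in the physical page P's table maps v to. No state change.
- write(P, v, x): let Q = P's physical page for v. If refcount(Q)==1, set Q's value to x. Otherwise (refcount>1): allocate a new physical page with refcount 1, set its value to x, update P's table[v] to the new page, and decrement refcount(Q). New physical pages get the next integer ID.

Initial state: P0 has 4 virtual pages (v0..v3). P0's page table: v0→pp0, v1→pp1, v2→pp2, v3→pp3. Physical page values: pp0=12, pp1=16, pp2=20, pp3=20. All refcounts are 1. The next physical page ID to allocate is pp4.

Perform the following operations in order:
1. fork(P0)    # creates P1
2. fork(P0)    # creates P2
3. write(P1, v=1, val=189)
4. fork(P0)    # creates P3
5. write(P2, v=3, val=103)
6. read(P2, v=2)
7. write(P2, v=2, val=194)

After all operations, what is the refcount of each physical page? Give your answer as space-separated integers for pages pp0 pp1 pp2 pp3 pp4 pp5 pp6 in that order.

Op 1: fork(P0) -> P1. 4 ppages; refcounts: pp0:2 pp1:2 pp2:2 pp3:2
Op 2: fork(P0) -> P2. 4 ppages; refcounts: pp0:3 pp1:3 pp2:3 pp3:3
Op 3: write(P1, v1, 189). refcount(pp1)=3>1 -> COPY to pp4. 5 ppages; refcounts: pp0:3 pp1:2 pp2:3 pp3:3 pp4:1
Op 4: fork(P0) -> P3. 5 ppages; refcounts: pp0:4 pp1:3 pp2:4 pp3:4 pp4:1
Op 5: write(P2, v3, 103). refcount(pp3)=4>1 -> COPY to pp5. 6 ppages; refcounts: pp0:4 pp1:3 pp2:4 pp3:3 pp4:1 pp5:1
Op 6: read(P2, v2) -> 20. No state change.
Op 7: write(P2, v2, 194). refcount(pp2)=4>1 -> COPY to pp6. 7 ppages; refcounts: pp0:4 pp1:3 pp2:3 pp3:3 pp4:1 pp5:1 pp6:1

Answer: 4 3 3 3 1 1 1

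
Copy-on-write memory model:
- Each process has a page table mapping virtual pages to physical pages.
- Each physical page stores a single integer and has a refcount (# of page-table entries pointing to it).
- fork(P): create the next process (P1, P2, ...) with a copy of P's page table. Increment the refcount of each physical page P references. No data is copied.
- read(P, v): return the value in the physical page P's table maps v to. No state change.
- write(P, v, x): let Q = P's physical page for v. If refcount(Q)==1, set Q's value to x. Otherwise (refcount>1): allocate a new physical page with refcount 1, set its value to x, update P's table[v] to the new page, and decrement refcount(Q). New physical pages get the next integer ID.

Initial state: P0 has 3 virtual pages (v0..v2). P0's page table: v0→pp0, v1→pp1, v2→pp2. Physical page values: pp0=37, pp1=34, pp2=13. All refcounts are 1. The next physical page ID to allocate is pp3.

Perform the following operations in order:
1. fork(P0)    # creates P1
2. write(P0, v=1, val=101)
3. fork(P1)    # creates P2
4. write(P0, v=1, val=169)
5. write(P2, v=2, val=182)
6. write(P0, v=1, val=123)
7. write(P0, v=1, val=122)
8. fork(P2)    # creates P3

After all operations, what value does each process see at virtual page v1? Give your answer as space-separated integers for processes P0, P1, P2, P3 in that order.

Answer: 122 34 34 34

Derivation:
Op 1: fork(P0) -> P1. 3 ppages; refcounts: pp0:2 pp1:2 pp2:2
Op 2: write(P0, v1, 101). refcount(pp1)=2>1 -> COPY to pp3. 4 ppages; refcounts: pp0:2 pp1:1 pp2:2 pp3:1
Op 3: fork(P1) -> P2. 4 ppages; refcounts: pp0:3 pp1:2 pp2:3 pp3:1
Op 4: write(P0, v1, 169). refcount(pp3)=1 -> write in place. 4 ppages; refcounts: pp0:3 pp1:2 pp2:3 pp3:1
Op 5: write(P2, v2, 182). refcount(pp2)=3>1 -> COPY to pp4. 5 ppages; refcounts: pp0:3 pp1:2 pp2:2 pp3:1 pp4:1
Op 6: write(P0, v1, 123). refcount(pp3)=1 -> write in place. 5 ppages; refcounts: pp0:3 pp1:2 pp2:2 pp3:1 pp4:1
Op 7: write(P0, v1, 122). refcount(pp3)=1 -> write in place. 5 ppages; refcounts: pp0:3 pp1:2 pp2:2 pp3:1 pp4:1
Op 8: fork(P2) -> P3. 5 ppages; refcounts: pp0:4 pp1:3 pp2:2 pp3:1 pp4:2
P0: v1 -> pp3 = 122
P1: v1 -> pp1 = 34
P2: v1 -> pp1 = 34
P3: v1 -> pp1 = 34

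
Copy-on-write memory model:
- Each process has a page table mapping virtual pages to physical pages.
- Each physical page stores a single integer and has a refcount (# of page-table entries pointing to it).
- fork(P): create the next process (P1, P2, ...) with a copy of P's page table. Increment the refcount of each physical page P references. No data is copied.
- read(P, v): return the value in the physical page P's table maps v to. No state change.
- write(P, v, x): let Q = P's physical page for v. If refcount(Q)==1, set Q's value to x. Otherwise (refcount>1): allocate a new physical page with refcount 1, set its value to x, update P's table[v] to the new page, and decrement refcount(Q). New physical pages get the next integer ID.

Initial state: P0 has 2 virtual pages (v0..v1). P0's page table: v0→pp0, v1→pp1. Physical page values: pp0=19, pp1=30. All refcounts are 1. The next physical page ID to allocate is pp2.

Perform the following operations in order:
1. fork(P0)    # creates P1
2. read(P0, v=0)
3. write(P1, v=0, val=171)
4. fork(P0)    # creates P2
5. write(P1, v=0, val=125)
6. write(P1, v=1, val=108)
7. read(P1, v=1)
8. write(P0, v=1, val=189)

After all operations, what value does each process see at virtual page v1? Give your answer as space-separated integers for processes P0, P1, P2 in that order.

Answer: 189 108 30

Derivation:
Op 1: fork(P0) -> P1. 2 ppages; refcounts: pp0:2 pp1:2
Op 2: read(P0, v0) -> 19. No state change.
Op 3: write(P1, v0, 171). refcount(pp0)=2>1 -> COPY to pp2. 3 ppages; refcounts: pp0:1 pp1:2 pp2:1
Op 4: fork(P0) -> P2. 3 ppages; refcounts: pp0:2 pp1:3 pp2:1
Op 5: write(P1, v0, 125). refcount(pp2)=1 -> write in place. 3 ppages; refcounts: pp0:2 pp1:3 pp2:1
Op 6: write(P1, v1, 108). refcount(pp1)=3>1 -> COPY to pp3. 4 ppages; refcounts: pp0:2 pp1:2 pp2:1 pp3:1
Op 7: read(P1, v1) -> 108. No state change.
Op 8: write(P0, v1, 189). refcount(pp1)=2>1 -> COPY to pp4. 5 ppages; refcounts: pp0:2 pp1:1 pp2:1 pp3:1 pp4:1
P0: v1 -> pp4 = 189
P1: v1 -> pp3 = 108
P2: v1 -> pp1 = 30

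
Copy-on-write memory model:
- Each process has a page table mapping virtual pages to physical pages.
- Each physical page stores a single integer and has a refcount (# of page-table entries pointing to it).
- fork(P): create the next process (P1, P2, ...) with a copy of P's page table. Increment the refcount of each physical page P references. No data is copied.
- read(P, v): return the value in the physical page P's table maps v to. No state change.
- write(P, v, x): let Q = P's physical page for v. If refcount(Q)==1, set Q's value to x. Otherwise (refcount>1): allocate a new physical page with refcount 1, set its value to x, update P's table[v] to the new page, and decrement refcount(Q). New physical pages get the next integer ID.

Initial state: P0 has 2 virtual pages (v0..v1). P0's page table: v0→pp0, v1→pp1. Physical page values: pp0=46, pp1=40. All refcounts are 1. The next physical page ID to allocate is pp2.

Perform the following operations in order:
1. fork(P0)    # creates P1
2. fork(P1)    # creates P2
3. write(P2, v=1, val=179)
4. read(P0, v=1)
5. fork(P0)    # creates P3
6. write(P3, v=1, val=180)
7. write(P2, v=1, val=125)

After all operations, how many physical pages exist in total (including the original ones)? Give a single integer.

Answer: 4

Derivation:
Op 1: fork(P0) -> P1. 2 ppages; refcounts: pp0:2 pp1:2
Op 2: fork(P1) -> P2. 2 ppages; refcounts: pp0:3 pp1:3
Op 3: write(P2, v1, 179). refcount(pp1)=3>1 -> COPY to pp2. 3 ppages; refcounts: pp0:3 pp1:2 pp2:1
Op 4: read(P0, v1) -> 40. No state change.
Op 5: fork(P0) -> P3. 3 ppages; refcounts: pp0:4 pp1:3 pp2:1
Op 6: write(P3, v1, 180). refcount(pp1)=3>1 -> COPY to pp3. 4 ppages; refcounts: pp0:4 pp1:2 pp2:1 pp3:1
Op 7: write(P2, v1, 125). refcount(pp2)=1 -> write in place. 4 ppages; refcounts: pp0:4 pp1:2 pp2:1 pp3:1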